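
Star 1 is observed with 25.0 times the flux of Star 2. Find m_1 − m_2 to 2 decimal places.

m_1 − m_2 = −2.5 log₁₀(F_1/F_2) = −2.5 log₁₀(25.0) = −2.5 × (1.398) = -3.495.

-3.49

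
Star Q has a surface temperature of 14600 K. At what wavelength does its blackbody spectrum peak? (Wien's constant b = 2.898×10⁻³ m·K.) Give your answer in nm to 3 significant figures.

λ_max = b/T = 2.898×10⁻³ / 14600 = 1.98×10^-7 m = 198.5 nm.

198 nm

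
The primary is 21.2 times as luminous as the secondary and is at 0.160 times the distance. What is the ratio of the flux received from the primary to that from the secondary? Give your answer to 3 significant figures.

828

F = L/(4πd²), so F_p/F_s = (L_p/L_s) / (d_p/d_s)²
= 21.2 / (0.160)² = 21.2 / 0.02560 = 828.1.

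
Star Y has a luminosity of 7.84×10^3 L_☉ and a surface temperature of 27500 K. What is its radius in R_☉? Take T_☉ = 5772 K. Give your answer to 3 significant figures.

R/R_☉ = √(L/L_☉) / (T/T_☉)² = √(7.84×10^3) / (4.764)²
       = 88.54 / 22.70 = 3.901.

3.90 R_☉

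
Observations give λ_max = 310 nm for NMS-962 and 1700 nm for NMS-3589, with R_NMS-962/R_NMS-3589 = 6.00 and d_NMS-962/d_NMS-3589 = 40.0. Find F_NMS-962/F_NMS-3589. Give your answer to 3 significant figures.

20.3

Wien's law: T_NMS-962/T_NMS-3589 = λ_NMS-3589/λ_NMS-962 = 1700/310 = 5.484.
L_NMS-962/L_NMS-3589 = (R_NMS-962/R_NMS-3589)²(T_NMS-962/T_NMS-3589)⁴ = (6.00)²(5.484)⁴ = 3.256×10^4.
F_NMS-962/F_NMS-3589 = (L_NMS-962/L_NMS-3589)/(d_NMS-962/d_NMS-3589)² = 3.256×10^4/(40.0)² = 20.35.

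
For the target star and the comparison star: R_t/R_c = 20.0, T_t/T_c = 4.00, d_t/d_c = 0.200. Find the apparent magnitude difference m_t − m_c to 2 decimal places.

-16.02

L_t/L_c = (20.0)²(4.00)⁴ = 1.024×10^5.
F_t/F_c = (L_t/L_c)/(d_t/d_c)² = 1.024×10^5/0.04000 = 2.560×10^6.
m_t − m_c = −2.5 log₁₀(2.560×10^6) = -16.02.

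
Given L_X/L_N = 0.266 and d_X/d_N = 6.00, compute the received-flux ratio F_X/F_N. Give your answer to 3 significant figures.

F = L/(4πd²), so F_X/F_N = (L_X/L_N) / (d_X/d_N)²
= 0.266 / (6.00)² = 0.266 / 36.00 = 0.007389.

0.00739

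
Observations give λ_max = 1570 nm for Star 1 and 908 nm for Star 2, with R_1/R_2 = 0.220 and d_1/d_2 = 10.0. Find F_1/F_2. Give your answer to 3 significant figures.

Wien's law: T_1/T_2 = λ_2/λ_1 = 908/1570 = 0.5783.
L_1/L_2 = (R_1/R_2)²(T_1/T_2)⁴ = (0.220)²(0.5783)⁴ = 0.005415.
F_1/F_2 = (L_1/L_2)/(d_1/d_2)² = 0.005415/(10.0)² = 5.415×10^-5.

5.41×10^-5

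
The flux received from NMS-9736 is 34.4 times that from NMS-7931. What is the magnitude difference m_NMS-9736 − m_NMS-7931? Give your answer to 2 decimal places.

m_NMS-9736 − m_NMS-7931 = −2.5 log₁₀(F_NMS-9736/F_NMS-7931) = −2.5 log₁₀(34.4) = −2.5 × (1.537) = -3.841.

-3.84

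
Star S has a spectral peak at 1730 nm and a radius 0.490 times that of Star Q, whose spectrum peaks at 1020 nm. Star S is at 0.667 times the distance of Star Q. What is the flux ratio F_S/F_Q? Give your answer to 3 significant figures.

Wien's law: T_S/T_Q = λ_Q/λ_S = 1020/1730 = 0.5896.
L_S/L_Q = (R_S/R_Q)²(T_S/T_Q)⁴ = (0.490)²(0.5896)⁴ = 0.02901.
F_S/F_Q = (L_S/L_Q)/(d_S/d_Q)² = 0.02901/(0.667)² = 0.06522.

0.0652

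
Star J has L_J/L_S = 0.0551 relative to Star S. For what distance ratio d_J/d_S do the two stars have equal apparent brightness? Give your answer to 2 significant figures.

0.23

Equal flux requires L_J/d_J² = L_S/d_S², so d_J/d_S = √(L_J/L_S)
= √(0.0551) = 0.2347.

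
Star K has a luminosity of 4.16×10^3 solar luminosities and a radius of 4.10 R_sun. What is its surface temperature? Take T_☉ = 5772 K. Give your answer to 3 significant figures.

T/T_☉ = (L/L_☉)^(1/4) / (R/R_☉)^(1/2)
T = 5772 × (4.16×10^3)^(1/4) / √(4.10) = 5772 × 8.031 / 2.025 = 2.289×10^4 K.

2.29×10^4 K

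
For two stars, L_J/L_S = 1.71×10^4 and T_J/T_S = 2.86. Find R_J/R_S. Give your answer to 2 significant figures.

16

L ∝ R²T⁴ gives R ∝ √L / T², so
R_J/R_S = √(1.71×10^4) / (2.86)² = 130.8 / 8.180 = 15.99.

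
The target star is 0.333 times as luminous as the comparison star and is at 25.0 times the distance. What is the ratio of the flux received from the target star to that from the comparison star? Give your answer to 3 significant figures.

F = L/(4πd²), so F_t/F_c = (L_t/L_c) / (d_t/d_c)²
= 0.333 / (25.0)² = 0.333 / 625.0 = 5.328×10^-4.

5.33×10^-4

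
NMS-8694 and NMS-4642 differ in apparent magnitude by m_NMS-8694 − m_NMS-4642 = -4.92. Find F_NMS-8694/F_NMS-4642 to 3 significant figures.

92.9

F_NMS-8694/F_NMS-4642 = 10^(−(m_NMS-8694 − m_NMS-4642)/2.5) = 10^(4.92/2.5) = 10^1.968 = 92.90.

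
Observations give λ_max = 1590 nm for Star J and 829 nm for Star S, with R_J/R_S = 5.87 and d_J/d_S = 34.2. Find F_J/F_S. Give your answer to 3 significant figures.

Wien's law: T_J/T_S = λ_S/λ_J = 829/1590 = 0.5214.
L_J/L_S = (R_J/R_S)²(T_J/T_S)⁴ = (5.87)²(0.5214)⁴ = 2.546.
F_J/F_S = (L_J/L_S)/(d_J/d_S)² = 2.546/(34.2)² = 0.002177.

0.00218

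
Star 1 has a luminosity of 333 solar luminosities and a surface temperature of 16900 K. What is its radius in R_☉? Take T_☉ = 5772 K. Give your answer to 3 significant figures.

2.13 R_☉

R/R_☉ = √(L/L_☉) / (T/T_☉)² = √(333) / (2.928)²
       = 18.25 / 8.573 = 2.129.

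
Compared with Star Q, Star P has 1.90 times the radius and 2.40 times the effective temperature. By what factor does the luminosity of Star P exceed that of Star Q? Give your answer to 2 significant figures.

1.2×10^2

From the Stefan–Boltzmann law, L ∝ R²T⁴, so
L_P/L_Q = (R_P/R_Q)² (T_P/T_Q)⁴ = (1.90)² × (2.40)⁴ = 3.610 × 33.18 = 119.8.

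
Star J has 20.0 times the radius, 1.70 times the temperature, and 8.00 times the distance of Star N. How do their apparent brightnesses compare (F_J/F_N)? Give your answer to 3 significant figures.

L_J/L_N = (R_J/R_N)²(T_J/T_N)⁴ = (20.0)² × (1.70)⁴ = 3341.
F_J/F_N = (L_J/L_N)/(d_J/d_N)² = 3341 / (8.00)² = 52.20.

52.2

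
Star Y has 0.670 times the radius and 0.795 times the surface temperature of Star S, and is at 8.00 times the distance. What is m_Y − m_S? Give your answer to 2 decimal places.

6.38

L_Y/L_S = (0.670)²(0.795)⁴ = 0.1793.
F_Y/F_S = (L_Y/L_S)/(d_Y/d_S)² = 0.1793/64.00 = 0.002802.
m_Y − m_S = −2.5 log₁₀(0.002802) = 6.38.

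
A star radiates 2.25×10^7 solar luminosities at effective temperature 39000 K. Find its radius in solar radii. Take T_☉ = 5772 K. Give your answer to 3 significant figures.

104 solar radii

R/R_☉ = √(L/L_☉) / (T/T_☉)² = √(2.25×10^7) / (6.757)²
       = 4743 / 45.65 = 103.9.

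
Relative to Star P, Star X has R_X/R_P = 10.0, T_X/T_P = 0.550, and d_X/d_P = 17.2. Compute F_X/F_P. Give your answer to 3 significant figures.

0.0309

L_X/L_P = (R_X/R_P)²(T_X/T_P)⁴ = (10.0)² × (0.550)⁴ = 9.151.
F_X/F_P = (L_X/L_P)/(d_X/d_P)² = 9.151 / (17.2)² = 0.03093.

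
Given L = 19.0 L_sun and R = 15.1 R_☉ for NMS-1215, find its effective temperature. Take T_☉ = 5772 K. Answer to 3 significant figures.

3.10×10^3 K

T/T_☉ = (L/L_☉)^(1/4) / (R/R_☉)^(1/2)
T = 5772 × (19.0)^(1/4) / √(15.1) = 5772 × 2.088 / 3.886 = 3101 K.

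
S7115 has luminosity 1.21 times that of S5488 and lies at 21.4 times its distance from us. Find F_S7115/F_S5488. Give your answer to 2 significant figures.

0.0026

F = L/(4πd²), so F_S7115/F_S5488 = (L_S7115/L_S5488) / (d_S7115/d_S5488)²
= 1.21 / (21.4)² = 1.21 / 458.0 = 0.002642.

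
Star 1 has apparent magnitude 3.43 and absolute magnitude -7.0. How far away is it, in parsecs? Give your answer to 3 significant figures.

1.22×10^3 pc

m − M = 5 log₁₀(d/10 pc)
3.43 − (-7.0) = 10.43 = 5 log₁₀(d/10)
d = 10 × 10^(10.43/5) = 10 × 10^2.086 = 1219 pc.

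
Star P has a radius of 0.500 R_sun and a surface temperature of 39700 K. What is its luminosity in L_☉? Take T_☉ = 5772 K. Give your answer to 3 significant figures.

559 L_☉

L/L_☉ = (R/R_☉)² (T/T_☉)⁴ = (0.500)² × (39700/5772)⁴
       = 0.2500 × (6.878)⁴ = 0.2500 × 2238 = 559.5.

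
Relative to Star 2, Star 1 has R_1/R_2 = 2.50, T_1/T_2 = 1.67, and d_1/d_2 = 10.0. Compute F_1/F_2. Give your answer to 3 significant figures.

L_1/L_2 = (R_1/R_2)²(T_1/T_2)⁴ = (2.50)² × (1.67)⁴ = 48.61.
F_1/F_2 = (L_1/L_2)/(d_1/d_2)² = 48.61 / (10.0)² = 0.4861.

0.486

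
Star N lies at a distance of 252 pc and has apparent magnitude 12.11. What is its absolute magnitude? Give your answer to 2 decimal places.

5.10

M = m − 5 log₁₀(d/10 pc) = 12.11 − 5 log₁₀(252/10)
  = 12.11 − 5 × 1.401 = 12.11 − 7.01 = 5.10.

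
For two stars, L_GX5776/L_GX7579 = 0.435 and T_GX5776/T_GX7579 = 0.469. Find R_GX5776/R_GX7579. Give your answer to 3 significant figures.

L ∝ R²T⁴ gives R ∝ √L / T², so
R_GX5776/R_GX7579 = √(0.435) / (0.469)² = 0.6595 / 0.2200 = 2.998.

3.00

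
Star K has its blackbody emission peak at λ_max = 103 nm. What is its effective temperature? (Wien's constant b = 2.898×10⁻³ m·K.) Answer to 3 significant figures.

2.81×10^4 K

T = b/λ_max = 2.898×10⁻³ / (103×10⁻⁹) = 2.814×10^4 K.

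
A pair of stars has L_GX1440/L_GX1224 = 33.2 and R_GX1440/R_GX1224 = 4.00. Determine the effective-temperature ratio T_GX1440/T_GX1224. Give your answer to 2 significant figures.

1.2

L ∝ R²T⁴ gives T ∝ (L/R²)^(1/4), so
T_GX1440/T_GX1224 = (33.2 / 4.00²)^(1/4) = (2.075)^(1/4) = 1.200.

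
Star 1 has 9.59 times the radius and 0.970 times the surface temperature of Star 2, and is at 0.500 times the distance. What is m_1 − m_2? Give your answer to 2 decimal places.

L_1/L_2 = (9.59)²(0.970)⁴ = 81.42.
F_1/F_2 = (L_1/L_2)/(d_1/d_2)² = 81.42/0.2500 = 325.7.
m_1 − m_2 = −2.5 log₁₀(325.7) = -6.28.

-6.28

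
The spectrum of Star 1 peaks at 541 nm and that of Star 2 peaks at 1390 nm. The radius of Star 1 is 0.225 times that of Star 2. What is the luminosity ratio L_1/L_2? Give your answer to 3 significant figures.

Wien's law gives T ∝ 1/λ_max, so T_1/T_2 = λ_2/λ_1 = 1390/541 = 2.569.
Then L ∝ R²T⁴ gives L_1/L_2 = (0.225)² × (2.569)⁴ = 0.05063 × 43.58 = 2.206.

2.21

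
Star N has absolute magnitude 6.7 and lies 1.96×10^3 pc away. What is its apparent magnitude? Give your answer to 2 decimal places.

18.16

m = M + 5 log₁₀(d/10 pc) = 6.7 + 5 log₁₀(1.96×10^3/10)
  = 6.7 + 5 × 2.292 = 6.7 + 11.46 = 18.16.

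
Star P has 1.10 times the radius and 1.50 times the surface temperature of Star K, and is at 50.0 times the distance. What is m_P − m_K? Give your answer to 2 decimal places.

L_P/L_K = (1.10)²(1.50)⁴ = 6.126.
F_P/F_K = (L_P/L_K)/(d_P/d_K)² = 6.126/2500 = 0.002450.
m_P − m_K = −2.5 log₁₀(0.002450) = 6.53.

6.53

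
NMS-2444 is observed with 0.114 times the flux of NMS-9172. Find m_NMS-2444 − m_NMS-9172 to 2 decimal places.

m_NMS-2444 − m_NMS-9172 = −2.5 log₁₀(F_NMS-2444/F_NMS-9172) = −2.5 log₁₀(0.114) = −2.5 × (-0.943) = 2.358.

2.36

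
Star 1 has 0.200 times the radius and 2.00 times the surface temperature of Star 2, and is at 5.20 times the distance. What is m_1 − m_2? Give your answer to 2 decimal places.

L_1/L_2 = (0.200)²(2.00)⁴ = 0.6400.
F_1/F_2 = (L_1/L_2)/(d_1/d_2)² = 0.6400/27.04 = 0.02367.
m_1 − m_2 = −2.5 log₁₀(0.02367) = 4.06.

4.06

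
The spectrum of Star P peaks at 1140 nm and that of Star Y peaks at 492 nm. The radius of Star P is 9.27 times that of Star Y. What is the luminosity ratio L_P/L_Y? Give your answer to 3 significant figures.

Wien's law gives T ∝ 1/λ_max, so T_P/T_Y = λ_Y/λ_P = 492/1140 = 0.4316.
Then L ∝ R²T⁴ gives L_P/L_Y = (9.27)² × (0.4316)⁴ = 85.93 × 0.03469 = 2.981.

2.98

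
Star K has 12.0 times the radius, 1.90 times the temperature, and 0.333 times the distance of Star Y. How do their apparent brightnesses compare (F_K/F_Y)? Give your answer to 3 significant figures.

1.69×10^4

L_K/L_Y = (R_K/R_Y)²(T_K/T_Y)⁴ = (12.0)² × (1.90)⁴ = 1877.
F_K/F_Y = (L_K/L_Y)/(d_K/d_Y)² = 1877 / (0.333)² = 1.692×10^4.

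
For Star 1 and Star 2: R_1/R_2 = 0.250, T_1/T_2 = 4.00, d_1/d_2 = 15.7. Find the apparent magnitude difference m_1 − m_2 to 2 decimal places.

2.97

L_1/L_2 = (0.250)²(4.00)⁴ = 16.00.
F_1/F_2 = (L_1/L_2)/(d_1/d_2)² = 16.00/246.5 = 0.06491.
m_1 − m_2 = −2.5 log₁₀(0.06491) = 2.97.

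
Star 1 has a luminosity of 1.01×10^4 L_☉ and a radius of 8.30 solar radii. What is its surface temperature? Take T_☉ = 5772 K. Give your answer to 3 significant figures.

T/T_☉ = (L/L_☉)^(1/4) / (R/R_☉)^(1/2)
T = 5772 × (1.01×10^4)^(1/4) / √(8.30) = 5772 × 10.02 / 2.881 = 2.008×10^4 K.

2.01×10^4 K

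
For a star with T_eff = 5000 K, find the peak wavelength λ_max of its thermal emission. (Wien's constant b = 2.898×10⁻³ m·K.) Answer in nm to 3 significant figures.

580 nm

λ_max = b/T = 2.898×10⁻³ / 5000 = 5.80×10^-7 m = 579.6 nm.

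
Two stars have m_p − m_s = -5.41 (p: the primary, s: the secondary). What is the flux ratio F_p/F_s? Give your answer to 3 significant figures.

146

F_p/F_s = 10^(−(m_p − m_s)/2.5) = 10^(5.41/2.5) = 10^2.164 = 145.9.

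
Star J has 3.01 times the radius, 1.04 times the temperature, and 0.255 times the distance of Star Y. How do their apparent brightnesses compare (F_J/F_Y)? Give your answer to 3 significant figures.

163

L_J/L_Y = (R_J/R_Y)²(T_J/T_Y)⁴ = (3.01)² × (1.04)⁴ = 10.60.
F_J/F_Y = (L_J/L_Y)/(d_J/d_Y)² = 10.60 / (0.255)² = 163.0.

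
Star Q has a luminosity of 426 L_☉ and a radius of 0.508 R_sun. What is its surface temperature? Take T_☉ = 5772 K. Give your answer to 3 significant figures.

3.68×10^4 K

T/T_☉ = (L/L_☉)^(1/4) / (R/R_☉)^(1/2)
T = 5772 × (426)^(1/4) / √(0.508) = 5772 × 4.543 / 0.7127 = 3.679×10^4 K.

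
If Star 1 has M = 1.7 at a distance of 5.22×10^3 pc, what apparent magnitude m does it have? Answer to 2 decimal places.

m = M + 5 log₁₀(d/10 pc) = 1.7 + 5 log₁₀(5.22×10^3/10)
  = 1.7 + 5 × 2.718 = 1.7 + 13.59 = 15.29.

15.29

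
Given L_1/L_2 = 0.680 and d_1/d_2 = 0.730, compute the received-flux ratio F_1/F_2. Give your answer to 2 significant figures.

1.3

F = L/(4πd²), so F_1/F_2 = (L_1/L_2) / (d_1/d_2)²
= 0.680 / (0.730)² = 0.680 / 0.5329 = 1.276.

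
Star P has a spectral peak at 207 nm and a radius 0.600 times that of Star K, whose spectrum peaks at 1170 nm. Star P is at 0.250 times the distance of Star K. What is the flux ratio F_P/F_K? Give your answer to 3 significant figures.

5.88×10^3

Wien's law: T_P/T_K = λ_K/λ_P = 1170/207 = 5.652.
L_P/L_K = (R_P/R_K)²(T_P/T_K)⁴ = (0.600)²(5.652)⁴ = 367.4.
F_P/F_K = (L_P/L_K)/(d_P/d_K)² = 367.4/(0.250)² = 5879.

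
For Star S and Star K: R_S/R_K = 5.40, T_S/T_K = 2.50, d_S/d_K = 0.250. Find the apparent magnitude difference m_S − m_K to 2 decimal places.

L_S/L_K = (5.40)²(2.50)⁴ = 1139.
F_S/F_K = (L_S/L_K)/(d_S/d_K)² = 1139/0.06250 = 1.823×10^4.
m_S − m_K = −2.5 log₁₀(1.823×10^4) = -10.65.

-10.65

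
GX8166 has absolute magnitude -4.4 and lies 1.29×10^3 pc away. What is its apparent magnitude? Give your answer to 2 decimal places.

m = M + 5 log₁₀(d/10 pc) = -4.4 + 5 log₁₀(1.29×10^3/10)
  = -4.4 + 5 × 2.111 = -4.4 + 10.55 = 6.15.

6.15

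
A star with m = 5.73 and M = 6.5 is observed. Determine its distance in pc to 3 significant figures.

7.01 pc

m − M = 5 log₁₀(d/10 pc)
5.73 − (6.5) = -0.77 = 5 log₁₀(d/10)
d = 10 × 10^(-0.77/5) = 10 × 10^-0.154 = 7.015 pc.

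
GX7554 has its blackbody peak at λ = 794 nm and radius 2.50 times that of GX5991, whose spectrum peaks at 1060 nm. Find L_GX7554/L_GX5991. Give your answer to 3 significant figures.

19.9

Wien's law gives T ∝ 1/λ_max, so T_GX7554/T_GX5991 = λ_GX5991/λ_GX7554 = 1060/794 = 1.335.
Then L ∝ R²T⁴ gives L_GX7554/L_GX5991 = (2.50)² × (1.335)⁴ = 6.250 × 3.176 = 19.85.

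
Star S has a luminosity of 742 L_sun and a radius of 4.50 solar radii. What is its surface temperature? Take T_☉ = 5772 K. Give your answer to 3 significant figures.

T/T_☉ = (L/L_☉)^(1/4) / (R/R_☉)^(1/2)
T = 5772 × (742)^(1/4) / √(4.50) = 5772 × 5.219 / 2.121 = 1.420×10^4 K.

1.42×10^4 K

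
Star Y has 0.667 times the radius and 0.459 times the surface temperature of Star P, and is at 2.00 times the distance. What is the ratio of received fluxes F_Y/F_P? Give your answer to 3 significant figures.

0.00494

L_Y/L_P = (R_Y/R_P)²(T_Y/T_P)⁴ = (0.667)² × (0.459)⁴ = 0.01975.
F_Y/F_P = (L_Y/L_P)/(d_Y/d_P)² = 0.01975 / (2.00)² = 0.004937.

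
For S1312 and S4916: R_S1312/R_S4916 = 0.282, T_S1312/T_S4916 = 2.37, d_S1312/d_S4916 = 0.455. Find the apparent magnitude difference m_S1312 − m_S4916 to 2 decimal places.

-2.71

L_S1312/L_S4916 = (0.282)²(2.37)⁴ = 2.509.
F_S1312/F_S4916 = (L_S1312/L_S4916)/(d_S1312/d_S4916)² = 2.509/0.2070 = 12.12.
m_S1312 − m_S4916 = −2.5 log₁₀(12.12) = -2.71.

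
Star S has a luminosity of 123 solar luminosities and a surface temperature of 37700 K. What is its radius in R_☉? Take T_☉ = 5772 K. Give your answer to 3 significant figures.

R/R_☉ = √(L/L_☉) / (T/T_☉)² = √(123) / (6.532)²
       = 11.09 / 42.66 = 0.2600.

0.260 R_☉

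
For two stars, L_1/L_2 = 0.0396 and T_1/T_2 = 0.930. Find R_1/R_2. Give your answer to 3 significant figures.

0.230

L ∝ R²T⁴ gives R ∝ √L / T², so
R_1/R_2 = √(0.0396) / (0.930)² = 0.1990 / 0.8649 = 0.2301.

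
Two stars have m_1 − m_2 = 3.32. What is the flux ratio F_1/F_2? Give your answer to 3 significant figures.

F_1/F_2 = 10^(−(m_1 − m_2)/2.5) = 10^(-3.32/2.5) = 10^-1.328 = 0.04699.

0.0470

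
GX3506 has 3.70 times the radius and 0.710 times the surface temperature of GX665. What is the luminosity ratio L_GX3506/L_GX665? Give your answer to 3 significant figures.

3.48

From the Stefan–Boltzmann law, L ∝ R²T⁴, so
L_GX3506/L_GX665 = (R_GX3506/R_GX665)² (T_GX3506/T_GX665)⁴ = (3.70)² × (0.710)⁴ = 13.69 × 0.2541 = 3.479.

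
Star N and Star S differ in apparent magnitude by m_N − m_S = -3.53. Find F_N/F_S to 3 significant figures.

25.8

F_N/F_S = 10^(−(m_N − m_S)/2.5) = 10^(3.53/2.5) = 10^1.412 = 25.82.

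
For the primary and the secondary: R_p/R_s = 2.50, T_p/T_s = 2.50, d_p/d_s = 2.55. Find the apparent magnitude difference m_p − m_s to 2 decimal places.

L_p/L_s = (2.50)²(2.50)⁴ = 244.1.
F_p/F_s = (L_p/L_s)/(d_p/d_s)² = 244.1/6.502 = 37.55.
m_p − m_s = −2.5 log₁₀(37.55) = -3.94.

-3.94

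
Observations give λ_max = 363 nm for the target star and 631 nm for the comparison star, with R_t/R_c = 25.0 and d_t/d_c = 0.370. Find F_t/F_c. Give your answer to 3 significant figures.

4.17×10^4

Wien's law: T_t/T_c = λ_c/λ_t = 631/363 = 1.738.
L_t/L_c = (R_t/R_c)²(T_t/T_c)⁴ = (25.0)²(1.738)⁴ = 5707.
F_t/F_c = (L_t/L_c)/(d_t/d_c)² = 5707/(0.370)² = 4.168×10^4.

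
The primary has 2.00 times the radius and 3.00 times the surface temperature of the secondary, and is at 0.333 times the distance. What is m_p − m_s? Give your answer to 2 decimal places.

-8.66

L_p/L_s = (2.00)²(3.00)⁴ = 324.0.
F_p/F_s = (L_p/L_s)/(d_p/d_s)² = 324.0/0.1109 = 2922.
m_p − m_s = −2.5 log₁₀(2922) = -8.66.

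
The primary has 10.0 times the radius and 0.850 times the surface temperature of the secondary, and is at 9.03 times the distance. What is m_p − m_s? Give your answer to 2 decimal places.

0.48

L_p/L_s = (10.0)²(0.850)⁴ = 52.20.
F_p/F_s = (L_p/L_s)/(d_p/d_s)² = 52.20/81.54 = 0.6402.
m_p − m_s = −2.5 log₁₀(0.6402) = 0.48.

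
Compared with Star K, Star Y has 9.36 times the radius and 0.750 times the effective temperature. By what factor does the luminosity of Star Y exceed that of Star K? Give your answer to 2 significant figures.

28

From the Stefan–Boltzmann law, L ∝ R²T⁴, so
L_Y/L_K = (R_Y/R_K)² (T_Y/T_K)⁴ = (9.36)² × (0.750)⁴ = 87.61 × 0.3164 = 27.72.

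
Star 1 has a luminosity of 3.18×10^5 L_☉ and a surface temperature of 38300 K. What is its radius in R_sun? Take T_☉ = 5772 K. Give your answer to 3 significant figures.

12.8 R_sun

R/R_☉ = √(L/L_☉) / (T/T_☉)² = √(3.18×10^5) / (6.635)²
       = 563.9 / 44.03 = 12.81.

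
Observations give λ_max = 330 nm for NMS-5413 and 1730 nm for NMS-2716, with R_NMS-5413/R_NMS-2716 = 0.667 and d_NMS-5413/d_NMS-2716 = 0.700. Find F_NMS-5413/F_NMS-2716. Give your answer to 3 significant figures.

Wien's law: T_NMS-5413/T_NMS-2716 = λ_NMS-2716/λ_NMS-5413 = 1730/330 = 5.242.
L_NMS-5413/L_NMS-2716 = (R_NMS-5413/R_NMS-2716)²(T_NMS-5413/T_NMS-2716)⁴ = (0.667)²(5.242)⁴ = 336.0.
F_NMS-5413/F_NMS-2716 = (L_NMS-5413/L_NMS-2716)/(d_NMS-5413/d_NMS-2716)² = 336.0/(0.700)² = 685.8.

686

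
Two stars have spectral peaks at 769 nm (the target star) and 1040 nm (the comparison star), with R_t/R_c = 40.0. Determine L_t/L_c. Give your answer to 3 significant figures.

Wien's law gives T ∝ 1/λ_max, so T_t/T_c = λ_c/λ_t = 1040/769 = 1.352.
Then L ∝ R²T⁴ gives L_t/L_c = (40.0)² × (1.352)⁴ = 1600 × 3.345 = 5352.

5.35×10^3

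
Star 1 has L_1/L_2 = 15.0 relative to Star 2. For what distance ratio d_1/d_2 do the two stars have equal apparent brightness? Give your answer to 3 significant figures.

Equal flux requires L_1/d_1² = L_2/d_2², so d_1/d_2 = √(L_1/L_2)
= √(15.0) = 3.873.

3.87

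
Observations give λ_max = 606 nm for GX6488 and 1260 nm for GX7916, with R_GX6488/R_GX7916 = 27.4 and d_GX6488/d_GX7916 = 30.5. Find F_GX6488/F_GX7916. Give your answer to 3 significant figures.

Wien's law: T_GX6488/T_GX7916 = λ_GX7916/λ_GX6488 = 1260/606 = 2.079.
L_GX6488/L_GX7916 = (R_GX6488/R_GX7916)²(T_GX6488/T_GX7916)⁴ = (27.4)²(2.079)⁴ = 1.403×10^4.
F_GX6488/F_GX7916 = (L_GX6488/L_GX7916)/(d_GX6488/d_GX7916)² = 1.403×10^4/(30.5)² = 15.08.

15.1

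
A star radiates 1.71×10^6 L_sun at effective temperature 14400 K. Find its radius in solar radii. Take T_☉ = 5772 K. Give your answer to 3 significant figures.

R/R_☉ = √(L/L_☉) / (T/T_☉)² = √(1.71×10^6) / (2.495)²
       = 1308 / 6.224 = 210.1.

210 solar radii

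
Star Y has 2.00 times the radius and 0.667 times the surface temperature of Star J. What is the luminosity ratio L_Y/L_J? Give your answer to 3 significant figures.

From the Stefan–Boltzmann law, L ∝ R²T⁴, so
L_Y/L_J = (R_Y/R_J)² (T_Y/T_J)⁴ = (2.00)² × (0.667)⁴ = 4.000 × 0.1979 = 0.7917.

0.792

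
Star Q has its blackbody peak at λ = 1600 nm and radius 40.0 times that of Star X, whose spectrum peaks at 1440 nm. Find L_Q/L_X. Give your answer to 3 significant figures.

1.05×10^3

Wien's law gives T ∝ 1/λ_max, so T_Q/T_X = λ_X/λ_Q = 1440/1600 = 0.9000.
Then L ∝ R²T⁴ gives L_Q/L_X = (40.0)² × (0.9000)⁴ = 1600 × 0.6561 = 1050.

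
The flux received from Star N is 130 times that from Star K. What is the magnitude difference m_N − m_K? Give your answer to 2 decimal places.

m_N − m_K = −2.5 log₁₀(F_N/F_K) = −2.5 log₁₀(130) = −2.5 × (2.114) = -5.285.

-5.28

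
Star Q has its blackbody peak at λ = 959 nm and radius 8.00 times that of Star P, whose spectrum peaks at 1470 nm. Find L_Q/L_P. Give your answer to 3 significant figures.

Wien's law gives T ∝ 1/λ_max, so T_Q/T_P = λ_P/λ_Q = 1470/959 = 1.533.
Then L ∝ R²T⁴ gives L_Q/L_P = (8.00)² × (1.533)⁴ = 64.00 × 5.521 = 353.3.

353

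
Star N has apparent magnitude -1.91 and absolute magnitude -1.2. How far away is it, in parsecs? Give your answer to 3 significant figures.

7.21 pc

m − M = 5 log₁₀(d/10 pc)
-1.91 − (-1.2) = -0.71 = 5 log₁₀(d/10)
d = 10 × 10^(-0.71/5) = 10 × 10^-0.142 = 7.211 pc.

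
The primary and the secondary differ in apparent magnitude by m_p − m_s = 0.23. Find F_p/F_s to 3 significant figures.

0.809

F_p/F_s = 10^(−(m_p − m_s)/2.5) = 10^(-0.23/2.5) = 10^-0.092 = 0.8091.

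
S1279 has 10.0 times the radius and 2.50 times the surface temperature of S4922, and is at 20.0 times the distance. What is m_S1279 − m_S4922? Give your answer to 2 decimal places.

L_S1279/L_S4922 = (10.0)²(2.50)⁴ = 3906.
F_S1279/F_S4922 = (L_S1279/L_S4922)/(d_S1279/d_S4922)² = 3906/400.0 = 9.766.
m_S1279 − m_S4922 = −2.5 log₁₀(9.766) = -2.47.

-2.47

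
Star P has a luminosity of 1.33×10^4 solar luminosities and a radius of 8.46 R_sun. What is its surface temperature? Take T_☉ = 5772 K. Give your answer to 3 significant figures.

T/T_☉ = (L/L_☉)^(1/4) / (R/R_☉)^(1/2)
T = 5772 × (1.33×10^4)^(1/4) / √(8.46) = 5772 × 10.74 / 2.909 = 2.131×10^4 K.

2.13×10^4 K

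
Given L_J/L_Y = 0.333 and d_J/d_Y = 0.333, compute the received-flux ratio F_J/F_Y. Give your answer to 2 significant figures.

F = L/(4πd²), so F_J/F_Y = (L_J/L_Y) / (d_J/d_Y)²
= 0.333 / (0.333)² = 0.333 / 0.1109 = 3.003.

3.0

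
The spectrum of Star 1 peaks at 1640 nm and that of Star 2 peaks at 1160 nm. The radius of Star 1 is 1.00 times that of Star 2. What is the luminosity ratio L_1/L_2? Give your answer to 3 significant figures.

Wien's law gives T ∝ 1/λ_max, so T_1/T_2 = λ_2/λ_1 = 1160/1640 = 0.7073.
Then L ∝ R²T⁴ gives L_1/L_2 = (1.00)² × (0.7073)⁴ = 1.000 × 0.2503 = 0.2503.

0.250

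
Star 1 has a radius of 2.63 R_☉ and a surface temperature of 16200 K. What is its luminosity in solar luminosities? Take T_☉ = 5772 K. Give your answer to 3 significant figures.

L/L_☉ = (R/R_☉)² (T/T_☉)⁴ = (2.63)² × (16200/5772)⁴
       = 6.917 × (2.807)⁴ = 6.917 × 62.05 = 429.2.

429 solar luminosities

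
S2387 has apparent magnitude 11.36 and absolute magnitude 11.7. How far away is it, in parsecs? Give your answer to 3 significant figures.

8.55 pc

m − M = 5 log₁₀(d/10 pc)
11.36 − (11.7) = -0.34 = 5 log₁₀(d/10)
d = 10 × 10^(-0.34/5) = 10 × 10^-0.068 = 8.551 pc.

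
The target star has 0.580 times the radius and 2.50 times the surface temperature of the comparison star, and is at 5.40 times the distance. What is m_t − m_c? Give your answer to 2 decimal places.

L_t/L_c = (0.580)²(2.50)⁴ = 13.14.
F_t/F_c = (L_t/L_c)/(d_t/d_c)² = 13.14/29.16 = 0.4506.
m_t − m_c = −2.5 log₁₀(0.4506) = 0.87.

0.87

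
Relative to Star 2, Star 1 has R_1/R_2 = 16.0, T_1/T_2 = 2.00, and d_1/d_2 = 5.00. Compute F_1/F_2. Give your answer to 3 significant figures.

164

L_1/L_2 = (R_1/R_2)²(T_1/T_2)⁴ = (16.0)² × (2.00)⁴ = 4096.
F_1/F_2 = (L_1/L_2)/(d_1/d_2)² = 4096 / (5.00)² = 163.8.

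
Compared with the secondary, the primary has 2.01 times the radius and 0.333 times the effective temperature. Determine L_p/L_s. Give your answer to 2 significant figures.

From the Stefan–Boltzmann law, L ∝ R²T⁴, so
L_p/L_s = (R_p/R_s)² (T_p/T_s)⁴ = (2.01)² × (0.333)⁴ = 4.040 × 0.01230 = 0.04968.

0.050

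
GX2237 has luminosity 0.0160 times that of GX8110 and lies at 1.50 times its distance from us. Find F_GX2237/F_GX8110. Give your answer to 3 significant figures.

0.00711

F = L/(4πd²), so F_GX2237/F_GX8110 = (L_GX2237/L_GX8110) / (d_GX2237/d_GX8110)²
= 0.0160 / (1.50)² = 0.0160 / 2.250 = 0.007111.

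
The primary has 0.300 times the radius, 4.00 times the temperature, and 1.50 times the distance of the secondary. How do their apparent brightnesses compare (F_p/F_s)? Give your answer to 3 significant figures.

L_p/L_s = (R_p/R_s)²(T_p/T_s)⁴ = (0.300)² × (4.00)⁴ = 23.04.
F_p/F_s = (L_p/L_s)/(d_p/d_s)² = 23.04 / (1.50)² = 10.24.

10.2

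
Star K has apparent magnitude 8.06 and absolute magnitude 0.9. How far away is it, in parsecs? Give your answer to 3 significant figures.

m − M = 5 log₁₀(d/10 pc)
8.06 − (0.9) = 7.16 = 5 log₁₀(d/10)
d = 10 × 10^(7.16/5) = 10 × 10^1.432 = 270.4 pc.

270 pc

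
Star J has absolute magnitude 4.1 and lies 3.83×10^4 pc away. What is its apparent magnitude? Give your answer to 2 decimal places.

22.02

m = M + 5 log₁₀(d/10 pc) = 4.1 + 5 log₁₀(3.83×10^4/10)
  = 4.1 + 5 × 3.583 = 4.1 + 17.92 = 22.02.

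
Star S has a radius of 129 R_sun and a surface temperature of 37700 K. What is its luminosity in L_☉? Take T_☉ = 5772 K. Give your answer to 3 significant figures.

3.03×10^7 L_☉

L/L_☉ = (R/R_☉)² (T/T_☉)⁴ = (129)² × (37700/5772)⁴
       = 1.664×10^4 × (6.532)⁴ = 1.664×10^4 × 1820 = 3.029×10^7.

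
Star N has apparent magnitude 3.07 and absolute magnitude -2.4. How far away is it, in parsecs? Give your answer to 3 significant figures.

124 pc

m − M = 5 log₁₀(d/10 pc)
3.07 − (-2.4) = 5.47 = 5 log₁₀(d/10)
d = 10 × 10^(5.47/5) = 10 × 10^1.094 = 124.2 pc.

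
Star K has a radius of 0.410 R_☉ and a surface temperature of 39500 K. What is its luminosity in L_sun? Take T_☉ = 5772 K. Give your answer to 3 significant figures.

369 L_sun

L/L_☉ = (R/R_☉)² (T/T_☉)⁴ = (0.410)² × (39500/5772)⁴
       = 0.1681 × (6.843)⁴ = 0.1681 × 2193 = 368.7.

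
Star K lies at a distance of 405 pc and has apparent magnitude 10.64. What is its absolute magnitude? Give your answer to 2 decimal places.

M = m − 5 log₁₀(d/10 pc) = 10.64 − 5 log₁₀(405/10)
  = 10.64 − 5 × 1.607 = 10.64 − 8.04 = 2.60.

2.60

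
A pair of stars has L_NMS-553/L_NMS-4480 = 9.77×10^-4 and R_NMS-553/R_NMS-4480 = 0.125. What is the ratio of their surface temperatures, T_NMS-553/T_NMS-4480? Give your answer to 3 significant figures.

L ∝ R²T⁴ gives T ∝ (L/R²)^(1/4), so
T_NMS-553/T_NMS-4480 = (9.77×10^-4 / 0.125²)^(1/4) = (0.06253)^(1/4) = 0.5001.

0.500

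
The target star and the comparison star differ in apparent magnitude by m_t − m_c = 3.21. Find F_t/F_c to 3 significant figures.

0.0520

F_t/F_c = 10^(−(m_t − m_c)/2.5) = 10^(-3.21/2.5) = 10^-1.284 = 0.05200.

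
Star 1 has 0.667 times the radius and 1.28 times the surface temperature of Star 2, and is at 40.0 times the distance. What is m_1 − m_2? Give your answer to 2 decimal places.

L_1/L_2 = (0.667)²(1.28)⁴ = 1.194.
F_1/F_2 = (L_1/L_2)/(d_1/d_2)² = 1.194/1600 = 7.464×10^-4.
m_1 − m_2 = −2.5 log₁₀(7.464×10^-4) = 7.82.

7.82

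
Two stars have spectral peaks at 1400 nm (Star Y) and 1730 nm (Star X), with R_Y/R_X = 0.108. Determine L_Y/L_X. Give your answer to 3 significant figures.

Wien's law gives T ∝ 1/λ_max, so T_Y/T_X = λ_X/λ_Y = 1730/1400 = 1.236.
Then L ∝ R²T⁴ gives L_Y/L_X = (0.108)² × (1.236)⁴ = 0.01166 × 2.332 = 0.02720.

0.0272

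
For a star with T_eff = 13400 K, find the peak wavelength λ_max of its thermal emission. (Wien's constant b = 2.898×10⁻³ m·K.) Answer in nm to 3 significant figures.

λ_max = b/T = 2.898×10⁻³ / 13400 = 2.16×10^-7 m = 216.3 nm.

216 nm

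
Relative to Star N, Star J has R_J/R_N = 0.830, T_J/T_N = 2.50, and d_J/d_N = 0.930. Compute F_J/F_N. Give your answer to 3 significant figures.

L_J/L_N = (R_J/R_N)²(T_J/T_N)⁴ = (0.830)² × (2.50)⁴ = 26.91.
F_J/F_N = (L_J/L_N)/(d_J/d_N)² = 26.91 / (0.930)² = 31.11.

31.1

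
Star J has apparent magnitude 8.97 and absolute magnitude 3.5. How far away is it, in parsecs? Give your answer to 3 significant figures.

124 pc

m − M = 5 log₁₀(d/10 pc)
8.97 − (3.5) = 5.47 = 5 log₁₀(d/10)
d = 10 × 10^(5.47/5) = 10 × 10^1.094 = 124.2 pc.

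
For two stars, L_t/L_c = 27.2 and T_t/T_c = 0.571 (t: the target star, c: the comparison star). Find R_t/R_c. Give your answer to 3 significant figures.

16.0

L ∝ R²T⁴ gives R ∝ √L / T², so
R_t/R_c = √(27.2) / (0.571)² = 5.215 / 0.3260 = 16.00.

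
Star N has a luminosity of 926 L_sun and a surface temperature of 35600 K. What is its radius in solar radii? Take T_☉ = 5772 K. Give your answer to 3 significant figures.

0.800 solar radii

R/R_☉ = √(L/L_☉) / (T/T_☉)² = √(926) / (6.168)²
       = 30.43 / 38.04 = 0.7999.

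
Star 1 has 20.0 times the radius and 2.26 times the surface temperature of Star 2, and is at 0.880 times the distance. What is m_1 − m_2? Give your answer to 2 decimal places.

-10.32

L_1/L_2 = (20.0)²(2.26)⁴ = 1.044×10^4.
F_1/F_2 = (L_1/L_2)/(d_1/d_2)² = 1.044×10^4/0.7744 = 1.347×10^4.
m_1 − m_2 = −2.5 log₁₀(1.347×10^4) = -10.32.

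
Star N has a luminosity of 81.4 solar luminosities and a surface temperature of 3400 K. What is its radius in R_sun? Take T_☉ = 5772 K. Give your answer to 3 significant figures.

R/R_☉ = √(L/L_☉) / (T/T_☉)² = √(81.4) / (0.5891)²
       = 9.022 / 0.3470 = 26.00.

26.0 R_sun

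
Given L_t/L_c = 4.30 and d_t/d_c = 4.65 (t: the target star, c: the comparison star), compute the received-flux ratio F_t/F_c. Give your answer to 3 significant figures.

0.199

F = L/(4πd²), so F_t/F_c = (L_t/L_c) / (d_t/d_c)²
= 4.30 / (4.65)² = 4.30 / 21.62 = 0.1989.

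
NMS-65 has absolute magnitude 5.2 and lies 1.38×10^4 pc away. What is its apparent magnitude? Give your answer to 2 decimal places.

m = M + 5 log₁₀(d/10 pc) = 5.2 + 5 log₁₀(1.38×10^4/10)
  = 5.2 + 5 × 3.140 = 5.2 + 15.70 = 20.90.

20.90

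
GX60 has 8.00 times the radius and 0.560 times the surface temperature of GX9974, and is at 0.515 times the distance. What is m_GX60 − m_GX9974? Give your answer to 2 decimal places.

-3.44

L_GX60/L_GX9974 = (8.00)²(0.560)⁴ = 6.294.
F_GX60/F_GX9974 = (L_GX60/L_GX9974)/(d_GX60/d_GX9974)² = 6.294/0.2652 = 23.73.
m_GX60 − m_GX9974 = −2.5 log₁₀(23.73) = -3.44.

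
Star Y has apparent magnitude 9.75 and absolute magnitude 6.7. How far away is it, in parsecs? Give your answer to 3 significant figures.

m − M = 5 log₁₀(d/10 pc)
9.75 − (6.7) = 3.05 = 5 log₁₀(d/10)
d = 10 × 10^(3.05/5) = 10 × 10^0.610 = 40.74 pc.

40.7 pc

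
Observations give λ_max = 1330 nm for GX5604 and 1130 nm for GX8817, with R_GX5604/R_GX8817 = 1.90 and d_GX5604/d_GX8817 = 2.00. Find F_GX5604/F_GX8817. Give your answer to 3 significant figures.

0.470

Wien's law: T_GX5604/T_GX8817 = λ_GX8817/λ_GX5604 = 1130/1330 = 0.8496.
L_GX5604/L_GX8817 = (R_GX5604/R_GX8817)²(T_GX5604/T_GX8817)⁴ = (1.90)²(0.8496)⁴ = 1.881.
F_GX5604/F_GX8817 = (L_GX5604/L_GX8817)/(d_GX5604/d_GX8817)² = 1.881/(2.00)² = 0.4703.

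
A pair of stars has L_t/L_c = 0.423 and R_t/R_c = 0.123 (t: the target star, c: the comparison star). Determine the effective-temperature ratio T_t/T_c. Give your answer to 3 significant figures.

2.30

L ∝ R²T⁴ gives T ∝ (L/R²)^(1/4), so
T_t/T_c = (0.423 / 0.123²)^(1/4) = (27.96)^(1/4) = 2.299.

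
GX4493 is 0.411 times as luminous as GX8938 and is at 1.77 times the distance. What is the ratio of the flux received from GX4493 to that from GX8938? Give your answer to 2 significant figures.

F = L/(4πd²), so F_GX4493/F_GX8938 = (L_GX4493/L_GX8938) / (d_GX4493/d_GX8938)²
= 0.411 / (1.77)² = 0.411 / 3.133 = 0.1312.

0.13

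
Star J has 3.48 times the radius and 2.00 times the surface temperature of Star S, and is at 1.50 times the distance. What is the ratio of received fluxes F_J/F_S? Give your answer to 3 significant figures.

L_J/L_S = (R_J/R_S)²(T_J/T_S)⁴ = (3.48)² × (2.00)⁴ = 193.8.
F_J/F_S = (L_J/L_S)/(d_J/d_S)² = 193.8 / (1.50)² = 86.12.

86.1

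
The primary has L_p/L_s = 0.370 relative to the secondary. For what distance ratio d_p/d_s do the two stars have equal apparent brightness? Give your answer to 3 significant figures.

Equal flux requires L_p/d_p² = L_s/d_s², so d_p/d_s = √(L_p/L_s)
= √(0.370) = 0.6083.

0.608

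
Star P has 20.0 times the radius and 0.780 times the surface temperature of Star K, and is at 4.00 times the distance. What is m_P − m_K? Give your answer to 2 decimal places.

L_P/L_K = (20.0)²(0.780)⁴ = 148.1.
F_P/F_K = (L_P/L_K)/(d_P/d_K)² = 148.1/16.00 = 9.254.
m_P − m_K = −2.5 log₁₀(9.254) = -2.42.

-2.42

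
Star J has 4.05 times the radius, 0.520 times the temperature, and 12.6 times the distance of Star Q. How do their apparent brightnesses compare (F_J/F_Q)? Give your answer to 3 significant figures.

L_J/L_Q = (R_J/R_Q)²(T_J/T_Q)⁴ = (4.05)² × (0.520)⁴ = 1.199.
F_J/F_Q = (L_J/L_Q)/(d_J/d_Q)² = 1.199 / (12.6)² = 0.007554.

0.00755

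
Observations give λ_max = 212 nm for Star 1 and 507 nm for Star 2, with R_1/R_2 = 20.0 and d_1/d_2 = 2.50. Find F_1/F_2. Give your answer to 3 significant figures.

Wien's law: T_1/T_2 = λ_2/λ_1 = 507/212 = 2.392.
L_1/L_2 = (R_1/R_2)²(T_1/T_2)⁴ = (20.0)²(2.392)⁴ = 1.308×10^4.
F_1/F_2 = (L_1/L_2)/(d_1/d_2)² = 1.308×10^4/(2.50)² = 2093.

2.09×10^3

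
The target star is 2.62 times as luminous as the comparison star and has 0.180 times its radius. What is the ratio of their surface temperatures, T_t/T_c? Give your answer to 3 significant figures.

L ∝ R²T⁴ gives T ∝ (L/R²)^(1/4), so
T_t/T_c = (2.62 / 0.180²)^(1/4) = (80.86)^(1/4) = 2.999.

3.00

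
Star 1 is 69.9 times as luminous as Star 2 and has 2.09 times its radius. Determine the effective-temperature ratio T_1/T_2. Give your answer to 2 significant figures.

2.0

L ∝ R²T⁴ gives T ∝ (L/R²)^(1/4), so
T_1/T_2 = (69.9 / 2.09²)^(1/4) = (16.00)^(1/4) = 2.000.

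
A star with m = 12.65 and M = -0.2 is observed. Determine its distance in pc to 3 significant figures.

m − M = 5 log₁₀(d/10 pc)
12.65 − (-0.2) = 12.85 = 5 log₁₀(d/10)
d = 10 × 10^(12.85/5) = 10 × 10^2.570 = 3715 pc.

3.72×10^3 pc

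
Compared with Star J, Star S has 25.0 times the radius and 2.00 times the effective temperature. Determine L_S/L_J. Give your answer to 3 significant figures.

From the Stefan–Boltzmann law, L ∝ R²T⁴, so
L_S/L_J = (R_S/R_J)² (T_S/T_J)⁴ = (25.0)² × (2.00)⁴ = 625.0 × 16.00 = 1.000×10^4.

1.00×10^4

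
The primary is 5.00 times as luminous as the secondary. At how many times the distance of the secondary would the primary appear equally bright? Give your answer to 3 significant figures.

2.24

Equal flux requires L_p/d_p² = L_s/d_s², so d_p/d_s = √(L_p/L_s)
= √(5.00) = 2.236.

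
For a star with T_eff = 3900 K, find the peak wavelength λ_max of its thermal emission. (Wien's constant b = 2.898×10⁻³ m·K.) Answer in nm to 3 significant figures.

743 nm

λ_max = b/T = 2.898×10⁻³ / 3900 = 7.43×10^-7 m = 743.1 nm.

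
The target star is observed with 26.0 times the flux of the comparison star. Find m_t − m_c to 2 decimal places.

-3.54

m_t − m_c = −2.5 log₁₀(F_t/F_c) = −2.5 log₁₀(26.0) = −2.5 × (1.415) = -3.537.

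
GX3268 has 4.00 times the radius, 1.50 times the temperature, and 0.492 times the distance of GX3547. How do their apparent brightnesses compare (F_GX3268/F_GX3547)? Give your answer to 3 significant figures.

335

L_GX3268/L_GX3547 = (R_GX3268/R_GX3547)²(T_GX3268/T_GX3547)⁴ = (4.00)² × (1.50)⁴ = 81.00.
F_GX3268/F_GX3547 = (L_GX3268/L_GX3547)/(d_GX3268/d_GX3547)² = 81.00 / (0.492)² = 334.6.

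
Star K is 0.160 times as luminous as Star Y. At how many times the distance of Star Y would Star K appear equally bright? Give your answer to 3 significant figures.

Equal flux requires L_K/d_K² = L_Y/d_Y², so d_K/d_Y = √(L_K/L_Y)
= √(0.160) = 0.4000.

0.400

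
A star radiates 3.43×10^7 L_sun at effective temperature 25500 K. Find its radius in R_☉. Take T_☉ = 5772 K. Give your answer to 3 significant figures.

R/R_☉ = √(L/L_☉) / (T/T_☉)² = √(3.43×10^7) / (4.418)²
       = 5857 / 19.52 = 300.1.

300 R_☉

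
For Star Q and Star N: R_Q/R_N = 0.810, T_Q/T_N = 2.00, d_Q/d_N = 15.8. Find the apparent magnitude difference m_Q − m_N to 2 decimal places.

L_Q/L_N = (0.810)²(2.00)⁴ = 10.50.
F_Q/F_N = (L_Q/L_N)/(d_Q/d_N)² = 10.50/249.6 = 0.04205.
m_Q − m_N = −2.5 log₁₀(0.04205) = 3.44.

3.44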